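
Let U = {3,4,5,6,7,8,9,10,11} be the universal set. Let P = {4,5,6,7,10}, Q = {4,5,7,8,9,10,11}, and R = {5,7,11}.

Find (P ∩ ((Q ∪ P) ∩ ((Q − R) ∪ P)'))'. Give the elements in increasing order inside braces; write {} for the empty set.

Q ∪ P = {4,5,6,7,8,9,10,11}
Q − R = {4,8,9,10}
(Q − R) ∪ P = {4,5,6,7,8,9,10}
((Q − R) ∪ P)' = {3,11}
(Q ∪ P) ∩ ((Q − R) ∪ P)' = {11}
P ∩ ((Q ∪ P) ∩ ((Q − R) ∪ P)') = {}
(P ∩ ((Q ∪ P) ∩ ((Q − R) ∪ P)'))' = {3,4,5,6,7,8,9,10,11}

{3,4,5,6,7,8,9,10,11}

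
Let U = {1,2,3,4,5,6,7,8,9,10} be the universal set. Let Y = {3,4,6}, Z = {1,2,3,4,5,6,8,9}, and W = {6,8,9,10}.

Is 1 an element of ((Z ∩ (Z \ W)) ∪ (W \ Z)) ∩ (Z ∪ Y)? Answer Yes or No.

Yes

1 ∈ Z and 1 ∉ W, so 1 ∈ Z \ W
1 ∈ Z and 1 ∈ (Z \ W), so 1 ∈ Z ∩ (Z \ W)
1 ∉ W and 1 ∈ Z, so 1 ∉ W \ Z
1 ∈ (Z ∩ (Z \ W)) and 1 ∉ (W \ Z), so 1 ∈ (Z ∩ (Z \ W)) ∪ (W \ Z)
1 ∈ Z and 1 ∉ Y, so 1 ∈ Z ∪ Y
1 ∈ ((Z ∩ (Z \ W)) ∪ (W \ Z)) and 1 ∈ (Z ∪ Y), so 1 ∈ ((Z ∩ (Z \ W)) ∪ (W \ Z)) ∩ (Z ∪ Y)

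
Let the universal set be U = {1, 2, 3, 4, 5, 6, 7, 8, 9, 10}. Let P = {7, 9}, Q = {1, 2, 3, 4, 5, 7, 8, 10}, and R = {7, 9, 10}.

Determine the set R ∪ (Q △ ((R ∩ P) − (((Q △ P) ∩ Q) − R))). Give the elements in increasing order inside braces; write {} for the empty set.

{1, 2, 3, 4, 5, 7, 8, 9, 10}

R ∩ P = {7, 9}
Q △ P = {1, 2, 3, 4, 5, 8, 9, 10}
(Q △ P) ∩ Q = {1, 2, 3, 4, 5, 8, 10}
((Q △ P) ∩ Q) − R = {1, 2, 3, 4, 5, 8}
(R ∩ P) − (((Q △ P) ∩ Q) − R) = {7, 9}
Q △ ((R ∩ P) − (((Q △ P) ∩ Q) − R)) = {1, 2, 3, 4, 5, 8, 9, 10}
R ∪ (Q △ ((R ∩ P) − (((Q △ P) ∩ Q) − R))) = {1, 2, 3, 4, 5, 7, 8, 9, 10}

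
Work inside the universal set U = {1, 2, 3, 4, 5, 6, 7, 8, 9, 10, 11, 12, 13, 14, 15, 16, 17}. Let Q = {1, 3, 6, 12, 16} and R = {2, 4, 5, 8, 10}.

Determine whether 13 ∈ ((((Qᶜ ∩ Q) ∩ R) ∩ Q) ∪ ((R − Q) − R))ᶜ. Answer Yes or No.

13 ∉ Q, so 13 ∈ Qᶜ
13 ∈ Qᶜ and 13 ∉ Q, so 13 ∉ Qᶜ ∩ Q
13 ∉ (Qᶜ ∩ Q) and 13 ∉ R, so 13 ∉ (Qᶜ ∩ Q) ∩ R
13 ∉ ((Qᶜ ∩ Q) ∩ R) and 13 ∉ Q, so 13 ∉ ((Qᶜ ∩ Q) ∩ R) ∩ Q
13 ∉ R and 13 ∉ Q, so 13 ∉ R − Q
13 ∉ (R − Q) and 13 ∉ R, so 13 ∉ (R − Q) − R
13 ∉ (((Qᶜ ∩ Q) ∩ R) ∩ Q) and 13 ∉ ((R − Q) − R), so 13 ∉ (((Qᶜ ∩ Q) ∩ R) ∩ Q) ∪ ((R − Q) − R)
13 ∈ ((((Qᶜ ∩ Q) ∩ R) ∩ Q) ∪ ((R − Q) − R))ᶜ since 13 ∉ ((((Qᶜ ∩ Q) ∩ R) ∩ Q) ∪ ((R − Q) − R))

Yes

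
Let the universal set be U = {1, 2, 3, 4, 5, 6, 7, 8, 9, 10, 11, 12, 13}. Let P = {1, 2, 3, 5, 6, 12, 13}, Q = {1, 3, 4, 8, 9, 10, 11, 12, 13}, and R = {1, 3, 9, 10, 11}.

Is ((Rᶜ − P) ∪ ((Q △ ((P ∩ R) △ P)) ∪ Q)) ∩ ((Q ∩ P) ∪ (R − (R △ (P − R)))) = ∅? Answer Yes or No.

Rᶜ = {2, 4, 5, 6, 7, 8, 12, 13}
Rᶜ − P = {4, 7, 8}
P ∩ R = {1, 3}
(P ∩ R) △ P = {2, 5, 6, 12, 13}
Q △ ((P ∩ R) △ P) = {1, 2, 3, 4, 5, 6, 8, 9, 10, 11}
(Q △ ((P ∩ R) △ P)) ∪ Q = {1, 2, 3, 4, 5, 6, 8, 9, 10, 11, 12, 13}
(Rᶜ − P) ∪ ((Q △ ((P ∩ R) △ P)) ∪ Q) = {1, 2, 3, 4, 5, 6, 7, 8, 9, 10, 11, 12, 13}
Q ∩ P = {1, 3, 12, 13}
P − R = {2, 5, 6, 12, 13}
R △ (P − R) = {1, 2, 3, 5, 6, 9, 10, 11, 12, 13}
R − (R △ (P − R)) = {}
(Q ∩ P) ∪ (R − (R △ (P − R))) = {1, 3, 12, 13}
1 lies in both, so they are not disjoint.

No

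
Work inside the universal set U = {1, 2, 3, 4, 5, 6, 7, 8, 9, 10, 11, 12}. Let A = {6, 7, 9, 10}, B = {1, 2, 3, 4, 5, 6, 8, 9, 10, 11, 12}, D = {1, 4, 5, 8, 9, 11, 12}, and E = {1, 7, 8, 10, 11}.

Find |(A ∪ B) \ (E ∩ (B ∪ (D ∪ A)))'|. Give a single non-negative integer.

5

A ∪ B = {1, 2, 3, 4, 5, 6, 7, 8, 9, 10, 11, 12}
D ∪ A = {1, 4, 5, 6, 7, 8, 9, 10, 11, 12}
B ∪ (D ∪ A) = {1, 2, 3, 4, 5, 6, 7, 8, 9, 10, 11, 12}
E ∩ (B ∪ (D ∪ A)) = {1, 7, 8, 10, 11}
(E ∩ (B ∪ (D ∪ A)))' = {2, 3, 4, 5, 6, 9, 12}
(A ∪ B) \ (E ∩ (B ∪ (D ∪ A)))' = {1, 7, 8, 10, 11}
|(A ∪ B) \ (E ∩ (B ∪ (D ∪ A)))'| = 5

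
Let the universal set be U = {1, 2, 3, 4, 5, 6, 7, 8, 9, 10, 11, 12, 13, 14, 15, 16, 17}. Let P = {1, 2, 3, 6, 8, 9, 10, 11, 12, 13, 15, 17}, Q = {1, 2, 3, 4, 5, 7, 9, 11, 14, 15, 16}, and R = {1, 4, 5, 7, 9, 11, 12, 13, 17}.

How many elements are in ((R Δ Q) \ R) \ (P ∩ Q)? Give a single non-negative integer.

2

R Δ Q = {2, 3, 12, 13, 14, 15, 16, 17}
(R Δ Q) \ R = {2, 3, 14, 15, 16}
P ∩ Q = {1, 2, 3, 9, 11, 15}
((R Δ Q) \ R) \ (P ∩ Q) = {14, 16}
|((R Δ Q) \ R) \ (P ∩ Q)| = 2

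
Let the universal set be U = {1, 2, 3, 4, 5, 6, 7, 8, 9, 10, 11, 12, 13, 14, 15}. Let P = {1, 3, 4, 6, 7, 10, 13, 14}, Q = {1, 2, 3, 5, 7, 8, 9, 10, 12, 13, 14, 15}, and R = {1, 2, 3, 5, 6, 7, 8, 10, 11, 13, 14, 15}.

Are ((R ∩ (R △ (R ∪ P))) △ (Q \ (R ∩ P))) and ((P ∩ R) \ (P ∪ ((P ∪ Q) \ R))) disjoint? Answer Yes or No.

Yes

R ∪ P = {1, 2, 3, 4, 5, 6, 7, 8, 10, 11, 13, 14, 15}
R △ (R ∪ P) = {4}
R ∩ (R △ (R ∪ P)) = {}
R ∩ P = {1, 3, 6, 7, 10, 13, 14}
Q \ (R ∩ P) = {2, 5, 8, 9, 12, 15}
(R ∩ (R △ (R ∪ P))) △ (Q \ (R ∩ P)) = {2, 5, 8, 9, 12, 15}
P ∩ R = {1, 3, 6, 7, 10, 13, 14}
P ∪ Q = {1, 2, 3, 4, 5, 6, 7, 8, 9, 10, 12, 13, 14, 15}
(P ∪ Q) \ R = {4, 9, 12}
P ∪ ((P ∪ Q) \ R) = {1, 3, 4, 6, 7, 9, 10, 12, 13, 14}
(P ∩ R) \ (P ∪ ((P ∪ Q) \ R)) = {}
{2, 5, 8, 9, 12, 15} and {} share no elements.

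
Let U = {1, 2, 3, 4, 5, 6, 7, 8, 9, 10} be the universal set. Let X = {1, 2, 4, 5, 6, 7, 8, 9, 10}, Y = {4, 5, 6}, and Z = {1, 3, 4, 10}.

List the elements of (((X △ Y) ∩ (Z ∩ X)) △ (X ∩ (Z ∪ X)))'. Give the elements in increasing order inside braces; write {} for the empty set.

X △ Y = {1, 2, 7, 8, 9, 10}
Z ∩ X = {1, 4, 10}
(X △ Y) ∩ (Z ∩ X) = {1, 10}
Z ∪ X = {1, 2, 3, 4, 5, 6, 7, 8, 9, 10}
X ∩ (Z ∪ X) = {1, 2, 4, 5, 6, 7, 8, 9, 10}
((X △ Y) ∩ (Z ∩ X)) △ (X ∩ (Z ∪ X)) = {2, 4, 5, 6, 7, 8, 9}
(((X △ Y) ∩ (Z ∩ X)) △ (X ∩ (Z ∪ X)))' = {1, 3, 10}

{1, 3, 10}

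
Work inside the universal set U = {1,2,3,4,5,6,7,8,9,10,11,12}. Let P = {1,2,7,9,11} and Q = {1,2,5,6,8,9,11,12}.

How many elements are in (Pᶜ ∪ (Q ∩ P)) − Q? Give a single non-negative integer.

Pᶜ = {3,4,5,6,8,10,12}
Q ∩ P = {1,2,9,11}
Pᶜ ∪ (Q ∩ P) = {1,2,3,4,5,6,8,9,10,11,12}
(Pᶜ ∪ (Q ∩ P)) − Q = {3,4,10}
|(Pᶜ ∪ (Q ∩ P)) − Q| = 3

3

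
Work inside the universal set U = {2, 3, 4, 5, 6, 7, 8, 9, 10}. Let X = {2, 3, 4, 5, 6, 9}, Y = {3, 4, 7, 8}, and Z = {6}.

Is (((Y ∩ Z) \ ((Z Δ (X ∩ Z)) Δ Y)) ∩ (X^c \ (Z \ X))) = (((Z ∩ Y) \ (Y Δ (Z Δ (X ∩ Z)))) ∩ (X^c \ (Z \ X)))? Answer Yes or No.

Yes

Y ∩ Z = {}
X ∩ Z = {6}
Z Δ (X ∩ Z) = {}
(Z Δ (X ∩ Z)) Δ Y = {3, 4, 7, 8}
(Y ∩ Z) \ ((Z Δ (X ∩ Z)) Δ Y) = {}
X^c = {7, 8, 10}
Z \ X = {}
X^c \ (Z \ X) = {7, 8, 10}
((Y ∩ Z) \ ((Z Δ (X ∩ Z)) Δ Y)) ∩ (X^c \ (Z \ X)) = {}
Z ∩ Y = {}
Y Δ (Z Δ (X ∩ Z)) = {3, 4, 7, 8}
(Z ∩ Y) \ (Y Δ (Z Δ (X ∩ Z))) = {}
((Z ∩ Y) \ (Y Δ (Z Δ (X ∩ Z)))) ∩ (X^c \ (Z \ X)) = {}
Both equal {}, so ((Y ∩ Z) \ ((Z Δ (X ∩ Z)) Δ Y)) ∩ (X^c \ (Z \ X)) = ((Z ∩ Y) \ (Y Δ (Z Δ (X ∩ Z)))) ∩ (X^c \ (Z \ X)).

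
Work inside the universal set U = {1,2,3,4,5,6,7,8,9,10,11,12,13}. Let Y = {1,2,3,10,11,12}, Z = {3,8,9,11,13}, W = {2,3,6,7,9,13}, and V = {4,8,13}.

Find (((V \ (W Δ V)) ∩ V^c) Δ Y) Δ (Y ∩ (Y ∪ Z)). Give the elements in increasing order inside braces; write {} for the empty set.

{}

W Δ V = {2,3,4,6,7,8,9}
V \ (W Δ V) = {13}
V^c = {1,2,3,5,6,7,9,10,11,12}
(V \ (W Δ V)) ∩ V^c = {}
((V \ (W Δ V)) ∩ V^c) Δ Y = {1,2,3,10,11,12}
Y ∪ Z = {1,2,3,8,9,10,11,12,13}
Y ∩ (Y ∪ Z) = {1,2,3,10,11,12}
(((V \ (W Δ V)) ∩ V^c) Δ Y) Δ (Y ∩ (Y ∪ Z)) = {}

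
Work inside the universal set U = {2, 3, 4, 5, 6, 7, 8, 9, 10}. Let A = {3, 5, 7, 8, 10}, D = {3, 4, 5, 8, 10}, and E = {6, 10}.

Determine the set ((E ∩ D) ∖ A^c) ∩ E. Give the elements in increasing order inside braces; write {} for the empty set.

E ∩ D = {10}
A^c = {2, 4, 6, 9}
(E ∩ D) ∖ A^c = {10}
((E ∩ D) ∖ A^c) ∩ E = {10}

{10}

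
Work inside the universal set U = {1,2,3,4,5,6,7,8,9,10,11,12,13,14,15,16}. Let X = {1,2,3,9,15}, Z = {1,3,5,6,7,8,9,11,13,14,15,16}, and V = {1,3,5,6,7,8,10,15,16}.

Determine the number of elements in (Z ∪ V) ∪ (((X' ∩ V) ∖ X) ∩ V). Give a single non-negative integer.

Z ∪ V = {1,3,5,6,7,8,9,10,11,13,14,15,16}
X' = {4,5,6,7,8,10,11,12,13,14,16}
X' ∩ V = {5,6,7,8,10,16}
(X' ∩ V) ∖ X = {5,6,7,8,10,16}
((X' ∩ V) ∖ X) ∩ V = {5,6,7,8,10,16}
(Z ∪ V) ∪ (((X' ∩ V) ∖ X) ∩ V) = {1,3,5,6,7,8,9,10,11,13,14,15,16}
|(Z ∪ V) ∪ (((X' ∩ V) ∖ X) ∩ V)| = 13

13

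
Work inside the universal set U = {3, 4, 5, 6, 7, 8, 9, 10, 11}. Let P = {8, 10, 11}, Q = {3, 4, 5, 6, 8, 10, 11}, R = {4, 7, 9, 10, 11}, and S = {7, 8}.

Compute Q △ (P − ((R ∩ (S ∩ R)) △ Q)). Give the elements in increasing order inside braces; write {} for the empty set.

{3, 4, 5, 6, 8, 10, 11}

S ∩ R = {7}
R ∩ (S ∩ R) = {7}
(R ∩ (S ∩ R)) △ Q = {3, 4, 5, 6, 7, 8, 10, 11}
P − ((R ∩ (S ∩ R)) △ Q) = {}
Q △ (P − ((R ∩ (S ∩ R)) △ Q)) = {3, 4, 5, 6, 8, 10, 11}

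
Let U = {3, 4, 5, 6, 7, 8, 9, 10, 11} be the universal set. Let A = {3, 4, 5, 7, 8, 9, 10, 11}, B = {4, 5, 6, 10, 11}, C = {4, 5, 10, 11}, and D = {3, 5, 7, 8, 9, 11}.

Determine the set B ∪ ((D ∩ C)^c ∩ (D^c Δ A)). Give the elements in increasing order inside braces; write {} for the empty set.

{3, 4, 5, 6, 7, 8, 9, 10, 11}

D ∩ C = {5, 11}
(D ∩ C)^c = {3, 4, 6, 7, 8, 9, 10}
D^c = {4, 6, 10}
D^c Δ A = {3, 5, 6, 7, 8, 9, 11}
(D ∩ C)^c ∩ (D^c Δ A) = {3, 6, 7, 8, 9}
B ∪ ((D ∩ C)^c ∩ (D^c Δ A)) = {3, 4, 5, 6, 7, 8, 9, 10, 11}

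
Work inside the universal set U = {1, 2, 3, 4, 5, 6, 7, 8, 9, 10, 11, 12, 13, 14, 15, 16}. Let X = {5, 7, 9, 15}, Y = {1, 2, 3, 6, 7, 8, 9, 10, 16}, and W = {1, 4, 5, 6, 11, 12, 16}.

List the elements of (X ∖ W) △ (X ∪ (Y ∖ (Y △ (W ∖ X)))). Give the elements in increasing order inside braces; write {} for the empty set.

X ∖ W = {7, 9, 15}
W ∖ X = {1, 4, 6, 11, 12, 16}
Y △ (W ∖ X) = {2, 3, 4, 7, 8, 9, 10, 11, 12}
Y ∖ (Y △ (W ∖ X)) = {1, 6, 16}
X ∪ (Y ∖ (Y △ (W ∖ X))) = {1, 5, 6, 7, 9, 15, 16}
(X ∖ W) △ (X ∪ (Y ∖ (Y △ (W ∖ X)))) = {1, 5, 6, 16}

{1, 5, 6, 16}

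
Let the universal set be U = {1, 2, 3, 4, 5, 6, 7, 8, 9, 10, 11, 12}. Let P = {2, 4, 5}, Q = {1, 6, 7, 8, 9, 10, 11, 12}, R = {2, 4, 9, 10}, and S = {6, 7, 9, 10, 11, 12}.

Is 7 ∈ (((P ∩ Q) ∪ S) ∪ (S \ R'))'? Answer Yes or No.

No

7 ∉ P and 7 ∈ Q, so 7 ∉ P ∩ Q
7 ∉ (P ∩ Q) and 7 ∈ S, so 7 ∈ (P ∩ Q) ∪ S
7 ∉ R, so 7 ∈ R'
7 ∈ S and 7 ∈ R', so 7 ∉ S \ R'
7 ∈ ((P ∩ Q) ∪ S) and 7 ∉ (S \ R'), so 7 ∈ ((P ∩ Q) ∪ S) ∪ (S \ R')
7 ∉ (((P ∩ Q) ∪ S) ∪ (S \ R'))' since 7 ∈ (((P ∩ Q) ∪ S) ∪ (S \ R'))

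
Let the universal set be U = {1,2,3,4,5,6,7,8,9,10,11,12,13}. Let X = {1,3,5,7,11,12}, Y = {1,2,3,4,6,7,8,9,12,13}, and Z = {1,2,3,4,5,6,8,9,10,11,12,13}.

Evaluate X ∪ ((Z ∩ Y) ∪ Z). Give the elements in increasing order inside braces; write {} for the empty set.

{1,2,3,4,5,6,7,8,9,10,11,12,13}

Z ∩ Y = {1,2,3,4,6,8,9,12,13}
(Z ∩ Y) ∪ Z = {1,2,3,4,5,6,8,9,10,11,12,13}
X ∪ ((Z ∩ Y) ∪ Z) = {1,2,3,4,5,6,7,8,9,10,11,12,13}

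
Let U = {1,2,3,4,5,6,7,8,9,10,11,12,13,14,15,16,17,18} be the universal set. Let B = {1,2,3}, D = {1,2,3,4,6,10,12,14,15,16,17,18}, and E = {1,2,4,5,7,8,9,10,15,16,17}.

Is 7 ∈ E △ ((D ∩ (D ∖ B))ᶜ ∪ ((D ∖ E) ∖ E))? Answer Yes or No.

7 ∉ D and 7 ∉ B, so 7 ∉ D ∖ B
7 ∉ D and 7 ∉ (D ∖ B), so 7 ∉ D ∩ (D ∖ B)
7 ∈ (D ∩ (D ∖ B))ᶜ since 7 ∉ (D ∩ (D ∖ B))
7 ∉ D and 7 ∈ E, so 7 ∉ D ∖ E
7 ∉ (D ∖ E) and 7 ∈ E, so 7 ∉ (D ∖ E) ∖ E
7 ∈ (D ∩ (D ∖ B))ᶜ and 7 ∉ ((D ∖ E) ∖ E), so 7 ∈ (D ∩ (D ∖ B))ᶜ ∪ ((D ∖ E) ∖ E)
7 ∈ E and 7 ∈ ((D ∩ (D ∖ B))ᶜ ∪ ((D ∖ E) ∖ E)), so 7 ∉ E △ ((D ∩ (D ∖ B))ᶜ ∪ ((D ∖ E) ∖ E))

No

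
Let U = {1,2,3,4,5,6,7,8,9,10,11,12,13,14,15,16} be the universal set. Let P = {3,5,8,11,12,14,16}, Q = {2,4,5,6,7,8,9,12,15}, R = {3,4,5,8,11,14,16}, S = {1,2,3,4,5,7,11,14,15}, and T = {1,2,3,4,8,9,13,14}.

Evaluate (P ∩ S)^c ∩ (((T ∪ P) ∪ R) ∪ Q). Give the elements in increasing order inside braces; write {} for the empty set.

{1,2,4,6,7,8,9,12,13,15,16}

P ∩ S = {3,5,11,14}
(P ∩ S)^c = {1,2,4,6,7,8,9,10,12,13,15,16}
T ∪ P = {1,2,3,4,5,8,9,11,12,13,14,16}
(T ∪ P) ∪ R = {1,2,3,4,5,8,9,11,12,13,14,16}
((T ∪ P) ∪ R) ∪ Q = {1,2,3,4,5,6,7,8,9,11,12,13,14,15,16}
(P ∩ S)^c ∩ (((T ∪ P) ∪ R) ∪ Q) = {1,2,4,6,7,8,9,12,13,15,16}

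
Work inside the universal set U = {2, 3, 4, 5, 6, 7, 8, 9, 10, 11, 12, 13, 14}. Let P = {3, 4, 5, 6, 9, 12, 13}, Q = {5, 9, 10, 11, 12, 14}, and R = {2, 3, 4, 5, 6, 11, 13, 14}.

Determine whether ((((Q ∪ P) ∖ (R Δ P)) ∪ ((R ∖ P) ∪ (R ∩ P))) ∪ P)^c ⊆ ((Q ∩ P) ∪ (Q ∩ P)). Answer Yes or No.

Q ∪ P = {3, 4, 5, 6, 9, 10, 11, 12, 13, 14}
R Δ P = {2, 9, 11, 12, 14}
(Q ∪ P) ∖ (R Δ P) = {3, 4, 5, 6, 10, 13}
R ∖ P = {2, 11, 14}
R ∩ P = {3, 4, 5, 6, 13}
(R ∖ P) ∪ (R ∩ P) = {2, 3, 4, 5, 6, 11, 13, 14}
((Q ∪ P) ∖ (R Δ P)) ∪ ((R ∖ P) ∪ (R ∩ P)) = {2, 3, 4, 5, 6, 10, 11, 13, 14}
(((Q ∪ P) ∖ (R Δ P)) ∪ ((R ∖ P) ∪ (R ∩ P))) ∪ P = {2, 3, 4, 5, 6, 9, 10, 11, 12, 13, 14}
((((Q ∪ P) ∖ (R Δ P)) ∪ ((R ∖ P) ∪ (R ∩ P))) ∪ P)^c = {7, 8}
Q ∩ P = {5, 9, 12}
(Q ∩ P) ∪ (Q ∩ P) = {5, 9, 12}
7 ∈ ((((Q ∪ P) ∖ (R Δ P)) ∪ ((R ∖ P) ∪ (R ∩ P))) ∪ P)^c but 7 ∉ (Q ∩ P) ∪ (Q ∩ P), so the inclusion fails.

No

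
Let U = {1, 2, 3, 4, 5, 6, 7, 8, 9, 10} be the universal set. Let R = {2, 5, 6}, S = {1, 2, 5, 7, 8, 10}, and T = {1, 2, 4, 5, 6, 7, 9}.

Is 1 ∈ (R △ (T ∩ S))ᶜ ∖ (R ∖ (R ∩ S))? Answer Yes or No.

No

1 ∈ T and 1 ∈ S, so 1 ∈ T ∩ S
1 ∉ R and 1 ∈ (T ∩ S), so 1 ∈ R △ (T ∩ S)
1 ∉ (R △ (T ∩ S))ᶜ since 1 ∈ (R △ (T ∩ S))
1 ∉ R and 1 ∈ S, so 1 ∉ R ∩ S
1 ∉ R and 1 ∉ (R ∩ S), so 1 ∉ R ∖ (R ∩ S)
1 ∉ (R △ (T ∩ S))ᶜ and 1 ∉ (R ∖ (R ∩ S)), so 1 ∉ (R △ (T ∩ S))ᶜ ∖ (R ∖ (R ∩ S))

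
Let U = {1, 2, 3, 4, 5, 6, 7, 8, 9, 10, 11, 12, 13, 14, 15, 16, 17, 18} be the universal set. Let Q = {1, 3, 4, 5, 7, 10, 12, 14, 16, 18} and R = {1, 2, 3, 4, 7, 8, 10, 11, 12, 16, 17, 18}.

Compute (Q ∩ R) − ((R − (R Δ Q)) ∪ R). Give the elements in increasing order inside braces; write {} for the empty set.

Q ∩ R = {1, 3, 4, 7, 10, 12, 16, 18}
R Δ Q = {2, 5, 8, 11, 14, 17}
R − (R Δ Q) = {1, 3, 4, 7, 10, 12, 16, 18}
(R − (R Δ Q)) ∪ R = {1, 2, 3, 4, 7, 8, 10, 11, 12, 16, 17, 18}
(Q ∩ R) − ((R − (R Δ Q)) ∪ R) = {}

{}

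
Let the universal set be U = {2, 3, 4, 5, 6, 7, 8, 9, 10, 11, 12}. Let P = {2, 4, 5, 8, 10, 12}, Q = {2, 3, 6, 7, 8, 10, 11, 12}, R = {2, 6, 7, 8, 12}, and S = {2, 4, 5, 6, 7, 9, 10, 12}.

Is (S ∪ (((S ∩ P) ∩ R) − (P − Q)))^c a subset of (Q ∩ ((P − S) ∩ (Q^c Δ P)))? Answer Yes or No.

S ∩ P = {2, 4, 5, 10, 12}
(S ∩ P) ∩ R = {2, 12}
P − Q = {4, 5}
((S ∩ P) ∩ R) − (P − Q) = {2, 12}
S ∪ (((S ∩ P) ∩ R) − (P − Q)) = {2, 4, 5, 6, 7, 9, 10, 12}
(S ∪ (((S ∩ P) ∩ R) − (P − Q)))^c = {3, 8, 11}
P − S = {8}
Q^c = {4, 5, 9}
Q^c Δ P = {2, 8, 9, 10, 12}
(P − S) ∩ (Q^c Δ P) = {8}
Q ∩ ((P − S) ∩ (Q^c Δ P)) = {8}
3 ∈ (S ∪ (((S ∩ P) ∩ R) − (P − Q)))^c but 3 ∉ Q ∩ ((P − S) ∩ (Q^c Δ P)), so the inclusion fails.

No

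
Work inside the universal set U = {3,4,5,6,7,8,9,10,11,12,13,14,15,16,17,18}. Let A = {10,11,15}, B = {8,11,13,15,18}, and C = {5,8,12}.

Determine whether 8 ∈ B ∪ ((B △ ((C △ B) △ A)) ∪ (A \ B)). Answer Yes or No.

8 ∈ C and 8 ∈ B, so 8 ∉ C △ B
8 ∉ (C △ B) and 8 ∉ A, so 8 ∉ (C △ B) △ A
8 ∈ B and 8 ∉ ((C △ B) △ A), so 8 ∈ B △ ((C △ B) △ A)
8 ∉ A and 8 ∈ B, so 8 ∉ A \ B
8 ∈ (B △ ((C △ B) △ A)) and 8 ∉ (A \ B), so 8 ∈ (B △ ((C △ B) △ A)) ∪ (A \ B)
8 ∈ B and 8 ∈ ((B △ ((C △ B) △ A)) ∪ (A \ B)), so 8 ∈ B ∪ ((B △ ((C △ B) △ A)) ∪ (A \ B))

Yes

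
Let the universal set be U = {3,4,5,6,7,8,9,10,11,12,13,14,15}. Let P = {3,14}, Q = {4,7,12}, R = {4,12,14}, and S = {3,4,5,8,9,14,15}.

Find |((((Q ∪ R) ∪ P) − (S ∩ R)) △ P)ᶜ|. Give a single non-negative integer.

10

Q ∪ R = {4,7,12,14}
(Q ∪ R) ∪ P = {3,4,7,12,14}
S ∩ R = {4,14}
((Q ∪ R) ∪ P) − (S ∩ R) = {3,7,12}
(((Q ∪ R) ∪ P) − (S ∩ R)) △ P = {7,12,14}
((((Q ∪ R) ∪ P) − (S ∩ R)) △ P)ᶜ = {3,4,5,6,8,9,10,11,13,15}
|((((Q ∪ R) ∪ P) − (S ∩ R)) △ P)ᶜ| = 10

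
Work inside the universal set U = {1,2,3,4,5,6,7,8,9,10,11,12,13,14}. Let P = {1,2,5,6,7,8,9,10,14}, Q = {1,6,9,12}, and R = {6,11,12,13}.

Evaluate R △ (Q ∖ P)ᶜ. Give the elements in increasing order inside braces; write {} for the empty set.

{1,2,3,4,5,7,8,9,10,12,14}

Q ∖ P = {12}
(Q ∖ P)ᶜ = {1,2,3,4,5,6,7,8,9,10,11,13,14}
R △ (Q ∖ P)ᶜ = {1,2,3,4,5,7,8,9,10,12,14}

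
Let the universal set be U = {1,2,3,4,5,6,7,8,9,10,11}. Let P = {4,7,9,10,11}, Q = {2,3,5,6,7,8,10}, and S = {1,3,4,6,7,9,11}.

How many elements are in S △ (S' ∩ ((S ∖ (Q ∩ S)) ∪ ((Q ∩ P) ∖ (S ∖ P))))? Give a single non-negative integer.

8

S' = {2,5,8,10}
Q ∩ S = {3,6,7}
S ∖ (Q ∩ S) = {1,4,9,11}
Q ∩ P = {7,10}
S ∖ P = {1,3,6}
(Q ∩ P) ∖ (S ∖ P) = {7,10}
(S ∖ (Q ∩ S)) ∪ ((Q ∩ P) ∖ (S ∖ P)) = {1,4,7,9,10,11}
S' ∩ ((S ∖ (Q ∩ S)) ∪ ((Q ∩ P) ∖ (S ∖ P))) = {10}
S △ (S' ∩ ((S ∖ (Q ∩ S)) ∪ ((Q ∩ P) ∖ (S ∖ P)))) = {1,3,4,6,7,9,10,11}
|S △ (S' ∩ ((S ∖ (Q ∩ S)) ∪ ((Q ∩ P) ∖ (S ∖ P))))| = 8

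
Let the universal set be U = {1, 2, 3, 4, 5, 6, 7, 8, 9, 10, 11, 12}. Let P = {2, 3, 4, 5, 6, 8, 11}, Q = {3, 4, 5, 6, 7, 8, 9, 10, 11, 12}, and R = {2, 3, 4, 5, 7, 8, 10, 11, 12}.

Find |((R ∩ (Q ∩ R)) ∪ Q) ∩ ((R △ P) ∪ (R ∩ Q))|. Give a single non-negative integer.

Q ∩ R = {3, 4, 5, 7, 8, 10, 11, 12}
R ∩ (Q ∩ R) = {3, 4, 5, 7, 8, 10, 11, 12}
(R ∩ (Q ∩ R)) ∪ Q = {3, 4, 5, 6, 7, 8, 9, 10, 11, 12}
R △ P = {6, 7, 10, 12}
R ∩ Q = {3, 4, 5, 7, 8, 10, 11, 12}
(R △ P) ∪ (R ∩ Q) = {3, 4, 5, 6, 7, 8, 10, 11, 12}
((R ∩ (Q ∩ R)) ∪ Q) ∩ ((R △ P) ∪ (R ∩ Q)) = {3, 4, 5, 6, 7, 8, 10, 11, 12}
|((R ∩ (Q ∩ R)) ∪ Q) ∩ ((R △ P) ∪ (R ∩ Q))| = 9

9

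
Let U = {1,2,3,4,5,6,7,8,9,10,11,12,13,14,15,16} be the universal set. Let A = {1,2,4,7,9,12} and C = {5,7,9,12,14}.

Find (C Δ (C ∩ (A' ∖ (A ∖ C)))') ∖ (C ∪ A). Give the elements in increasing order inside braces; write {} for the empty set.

{3,6,8,10,11,13,15,16}

A' = {3,5,6,8,10,11,13,14,15,16}
A ∖ C = {1,2,4}
A' ∖ (A ∖ C) = {3,5,6,8,10,11,13,14,15,16}
C ∩ (A' ∖ (A ∖ C)) = {5,14}
(C ∩ (A' ∖ (A ∖ C)))' = {1,2,3,4,6,7,8,9,10,11,12,13,15,16}
C Δ (C ∩ (A' ∖ (A ∖ C)))' = {1,2,3,4,5,6,8,10,11,13,14,15,16}
C ∪ A = {1,2,4,5,7,9,12,14}
(C Δ (C ∩ (A' ∖ (A ∖ C)))') ∖ (C ∪ A) = {3,6,8,10,11,13,15,16}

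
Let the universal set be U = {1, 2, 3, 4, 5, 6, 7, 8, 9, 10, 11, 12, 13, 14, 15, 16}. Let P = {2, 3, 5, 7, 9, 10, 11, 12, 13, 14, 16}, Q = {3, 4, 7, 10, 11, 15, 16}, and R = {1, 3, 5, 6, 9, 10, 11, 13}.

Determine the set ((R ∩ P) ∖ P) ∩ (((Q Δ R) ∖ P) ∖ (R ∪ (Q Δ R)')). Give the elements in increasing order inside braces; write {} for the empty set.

R ∩ P = {3, 5, 9, 10, 11, 13}
(R ∩ P) ∖ P = {}
Q Δ R = {1, 4, 5, 6, 7, 9, 13, 15, 16}
(Q Δ R) ∖ P = {1, 4, 6, 15}
(Q Δ R)' = {2, 3, 8, 10, 11, 12, 14}
R ∪ (Q Δ R)' = {1, 2, 3, 5, 6, 8, 9, 10, 11, 12, 13, 14}
((Q Δ R) ∖ P) ∖ (R ∪ (Q Δ R)') = {4, 15}
((R ∩ P) ∖ P) ∩ (((Q Δ R) ∖ P) ∖ (R ∪ (Q Δ R)')) = {}

{}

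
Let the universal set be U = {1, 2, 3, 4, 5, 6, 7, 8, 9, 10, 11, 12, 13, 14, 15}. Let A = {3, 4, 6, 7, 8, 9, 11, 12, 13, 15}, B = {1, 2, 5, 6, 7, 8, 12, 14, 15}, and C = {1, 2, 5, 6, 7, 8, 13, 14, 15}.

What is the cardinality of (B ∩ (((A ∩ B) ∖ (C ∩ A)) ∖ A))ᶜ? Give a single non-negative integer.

15

A ∩ B = {6, 7, 8, 12, 15}
C ∩ A = {6, 7, 8, 13, 15}
(A ∩ B) ∖ (C ∩ A) = {12}
((A ∩ B) ∖ (C ∩ A)) ∖ A = {}
B ∩ (((A ∩ B) ∖ (C ∩ A)) ∖ A) = {}
(B ∩ (((A ∩ B) ∖ (C ∩ A)) ∖ A))ᶜ = {1, 2, 3, 4, 5, 6, 7, 8, 9, 10, 11, 12, 13, 14, 15}
|(B ∩ (((A ∩ B) ∖ (C ∩ A)) ∖ A))ᶜ| = 15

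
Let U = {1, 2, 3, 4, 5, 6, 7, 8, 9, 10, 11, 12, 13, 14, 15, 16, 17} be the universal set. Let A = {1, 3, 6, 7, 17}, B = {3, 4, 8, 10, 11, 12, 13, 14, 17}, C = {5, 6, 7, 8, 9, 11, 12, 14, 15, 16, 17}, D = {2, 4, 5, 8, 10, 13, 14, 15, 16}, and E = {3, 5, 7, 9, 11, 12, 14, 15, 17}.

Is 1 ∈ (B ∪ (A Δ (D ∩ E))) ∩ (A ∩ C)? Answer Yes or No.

1 ∉ D and 1 ∉ E, so 1 ∉ D ∩ E
1 ∈ A and 1 ∉ (D ∩ E), so 1 ∈ A Δ (D ∩ E)
1 ∉ B and 1 ∈ (A Δ (D ∩ E)), so 1 ∈ B ∪ (A Δ (D ∩ E))
1 ∈ A and 1 ∉ C, so 1 ∉ A ∩ C
1 ∈ (B ∪ (A Δ (D ∩ E))) and 1 ∉ (A ∩ C), so 1 ∉ (B ∪ (A Δ (D ∩ E))) ∩ (A ∩ C)

No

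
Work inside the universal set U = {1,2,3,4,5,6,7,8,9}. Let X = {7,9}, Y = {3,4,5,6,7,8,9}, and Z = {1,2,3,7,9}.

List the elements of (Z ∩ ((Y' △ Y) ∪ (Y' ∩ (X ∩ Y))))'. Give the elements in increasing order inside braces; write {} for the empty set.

{4,5,6,8}

Y' = {1,2}
Y' △ Y = {1,2,3,4,5,6,7,8,9}
X ∩ Y = {7,9}
Y' ∩ (X ∩ Y) = {}
(Y' △ Y) ∪ (Y' ∩ (X ∩ Y)) = {1,2,3,4,5,6,7,8,9}
Z ∩ ((Y' △ Y) ∪ (Y' ∩ (X ∩ Y))) = {1,2,3,7,9}
(Z ∩ ((Y' △ Y) ∪ (Y' ∩ (X ∩ Y))))' = {4,5,6,8}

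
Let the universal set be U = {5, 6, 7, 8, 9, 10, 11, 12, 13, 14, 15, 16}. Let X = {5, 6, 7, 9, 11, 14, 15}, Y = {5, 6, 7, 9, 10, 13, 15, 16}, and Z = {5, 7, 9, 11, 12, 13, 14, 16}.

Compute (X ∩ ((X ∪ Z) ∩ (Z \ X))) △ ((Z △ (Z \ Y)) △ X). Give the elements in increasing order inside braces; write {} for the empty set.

X ∪ Z = {5, 6, 7, 9, 11, 12, 13, 14, 15, 16}
Z \ X = {12, 13, 16}
(X ∪ Z) ∩ (Z \ X) = {12, 13, 16}
X ∩ ((X ∪ Z) ∩ (Z \ X)) = {}
Z \ Y = {11, 12, 14}
Z △ (Z \ Y) = {5, 7, 9, 13, 16}
(Z △ (Z \ Y)) △ X = {6, 11, 13, 14, 15, 16}
(X ∩ ((X ∪ Z) ∩ (Z \ X))) △ ((Z △ (Z \ Y)) △ X) = {6, 11, 13, 14, 15, 16}

{6, 11, 13, 14, 15, 16}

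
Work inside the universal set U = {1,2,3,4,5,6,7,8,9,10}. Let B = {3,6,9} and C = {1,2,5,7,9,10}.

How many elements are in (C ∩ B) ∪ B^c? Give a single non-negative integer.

C ∩ B = {9}
B^c = {1,2,4,5,7,8,10}
(C ∩ B) ∪ B^c = {1,2,4,5,7,8,9,10}
|(C ∩ B) ∪ B^c| = 8

8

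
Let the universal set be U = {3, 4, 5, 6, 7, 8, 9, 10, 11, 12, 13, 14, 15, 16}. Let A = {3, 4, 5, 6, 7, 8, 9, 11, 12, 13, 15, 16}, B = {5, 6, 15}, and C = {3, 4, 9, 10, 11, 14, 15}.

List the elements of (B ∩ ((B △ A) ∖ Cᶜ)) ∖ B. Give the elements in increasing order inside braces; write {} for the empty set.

{}

B △ A = {3, 4, 7, 8, 9, 11, 12, 13, 16}
Cᶜ = {5, 6, 7, 8, 12, 13, 16}
(B △ A) ∖ Cᶜ = {3, 4, 9, 11}
B ∩ ((B △ A) ∖ Cᶜ) = {}
(B ∩ ((B △ A) ∖ Cᶜ)) ∖ B = {}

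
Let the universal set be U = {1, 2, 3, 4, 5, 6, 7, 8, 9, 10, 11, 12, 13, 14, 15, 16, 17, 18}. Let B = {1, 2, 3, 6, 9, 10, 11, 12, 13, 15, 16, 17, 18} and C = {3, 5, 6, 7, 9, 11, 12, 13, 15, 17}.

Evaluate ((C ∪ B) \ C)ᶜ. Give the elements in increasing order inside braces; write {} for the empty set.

{3, 4, 5, 6, 7, 8, 9, 11, 12, 13, 14, 15, 17}

C ∪ B = {1, 2, 3, 5, 6, 7, 9, 10, 11, 12, 13, 15, 16, 17, 18}
(C ∪ B) \ C = {1, 2, 10, 16, 18}
((C ∪ B) \ C)ᶜ = {3, 4, 5, 6, 7, 8, 9, 11, 12, 13, 14, 15, 17}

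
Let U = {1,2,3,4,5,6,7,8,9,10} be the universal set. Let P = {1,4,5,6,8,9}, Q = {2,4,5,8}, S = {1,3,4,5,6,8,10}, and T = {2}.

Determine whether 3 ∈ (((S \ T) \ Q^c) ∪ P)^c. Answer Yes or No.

Yes

3 ∈ S and 3 ∉ T, so 3 ∈ S \ T
3 ∉ Q, so 3 ∈ Q^c
3 ∈ (S \ T) and 3 ∈ Q^c, so 3 ∉ (S \ T) \ Q^c
3 ∉ ((S \ T) \ Q^c) and 3 ∉ P, so 3 ∉ ((S \ T) \ Q^c) ∪ P
3 ∈ (((S \ T) \ Q^c) ∪ P)^c since 3 ∉ (((S \ T) \ Q^c) ∪ P)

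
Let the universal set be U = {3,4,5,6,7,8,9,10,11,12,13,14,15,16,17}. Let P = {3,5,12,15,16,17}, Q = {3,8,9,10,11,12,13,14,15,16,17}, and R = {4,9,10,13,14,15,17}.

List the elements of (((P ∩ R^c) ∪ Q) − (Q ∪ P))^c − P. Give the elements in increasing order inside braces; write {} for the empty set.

{4,6,7,8,9,10,11,13,14}

R^c = {3,5,6,7,8,11,12,16}
P ∩ R^c = {3,5,12,16}
(P ∩ R^c) ∪ Q = {3,5,8,9,10,11,12,13,14,15,16,17}
Q ∪ P = {3,5,8,9,10,11,12,13,14,15,16,17}
((P ∩ R^c) ∪ Q) − (Q ∪ P) = {}
(((P ∩ R^c) ∪ Q) − (Q ∪ P))^c = {3,4,5,6,7,8,9,10,11,12,13,14,15,16,17}
(((P ∩ R^c) ∪ Q) − (Q ∪ P))^c − P = {4,6,7,8,9,10,11,13,14}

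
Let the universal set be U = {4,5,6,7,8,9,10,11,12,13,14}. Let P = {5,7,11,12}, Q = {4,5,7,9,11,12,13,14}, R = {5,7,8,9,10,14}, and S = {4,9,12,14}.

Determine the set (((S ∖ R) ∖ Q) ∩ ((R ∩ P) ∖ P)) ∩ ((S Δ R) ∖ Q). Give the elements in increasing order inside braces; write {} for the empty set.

{}

S ∖ R = {4,12}
(S ∖ R) ∖ Q = {}
R ∩ P = {5,7}
(R ∩ P) ∖ P = {}
((S ∖ R) ∖ Q) ∩ ((R ∩ P) ∖ P) = {}
S Δ R = {4,5,7,8,10,12}
(S Δ R) ∖ Q = {8,10}
(((S ∖ R) ∖ Q) ∩ ((R ∩ P) ∖ P)) ∩ ((S Δ R) ∖ Q) = {}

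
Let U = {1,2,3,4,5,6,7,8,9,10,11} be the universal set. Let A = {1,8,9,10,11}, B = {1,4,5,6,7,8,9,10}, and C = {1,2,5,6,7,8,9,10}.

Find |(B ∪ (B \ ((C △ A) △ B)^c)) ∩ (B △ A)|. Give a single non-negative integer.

4

C △ A = {2,5,6,7,11}
(C △ A) △ B = {1,2,4,8,9,10,11}
((C △ A) △ B)^c = {3,5,6,7}
B \ ((C △ A) △ B)^c = {1,4,8,9,10}
B ∪ (B \ ((C △ A) △ B)^c) = {1,4,5,6,7,8,9,10}
B △ A = {4,5,6,7,11}
(B ∪ (B \ ((C △ A) △ B)^c)) ∩ (B △ A) = {4,5,6,7}
|(B ∪ (B \ ((C △ A) △ B)^c)) ∩ (B △ A)| = 4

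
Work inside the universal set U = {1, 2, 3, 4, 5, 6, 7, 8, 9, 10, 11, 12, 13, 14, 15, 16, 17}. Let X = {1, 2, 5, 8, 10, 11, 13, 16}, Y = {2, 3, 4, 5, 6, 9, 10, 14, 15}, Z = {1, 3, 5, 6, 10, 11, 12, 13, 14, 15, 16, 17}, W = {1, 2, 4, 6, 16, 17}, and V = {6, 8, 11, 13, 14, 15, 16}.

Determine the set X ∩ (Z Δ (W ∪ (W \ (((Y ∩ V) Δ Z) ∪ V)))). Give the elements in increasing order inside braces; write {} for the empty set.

Y ∩ V = {6, 14, 15}
(Y ∩ V) Δ Z = {1, 3, 5, 10, 11, 12, 13, 16, 17}
((Y ∩ V) Δ Z) ∪ V = {1, 3, 5, 6, 8, 10, 11, 12, 13, 14, 15, 16, 17}
W \ (((Y ∩ V) Δ Z) ∪ V) = {2, 4}
W ∪ (W \ (((Y ∩ V) Δ Z) ∪ V)) = {1, 2, 4, 6, 16, 17}
Z Δ (W ∪ (W \ (((Y ∩ V) Δ Z) ∪ V))) = {2, 3, 4, 5, 10, 11, 12, 13, 14, 15}
X ∩ (Z Δ (W ∪ (W \ (((Y ∩ V) Δ Z) ∪ V)))) = {2, 5, 10, 11, 13}

{2, 5, 10, 11, 13}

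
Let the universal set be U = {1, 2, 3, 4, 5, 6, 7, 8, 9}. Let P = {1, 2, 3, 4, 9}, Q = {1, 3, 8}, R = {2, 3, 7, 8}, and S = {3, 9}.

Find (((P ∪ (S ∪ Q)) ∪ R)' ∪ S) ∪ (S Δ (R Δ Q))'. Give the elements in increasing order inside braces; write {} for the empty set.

{3, 4, 5, 6, 8, 9}

S ∪ Q = {1, 3, 8, 9}
P ∪ (S ∪ Q) = {1, 2, 3, 4, 8, 9}
(P ∪ (S ∪ Q)) ∪ R = {1, 2, 3, 4, 7, 8, 9}
((P ∪ (S ∪ Q)) ∪ R)' = {5, 6}
((P ∪ (S ∪ Q)) ∪ R)' ∪ S = {3, 5, 6, 9}
R Δ Q = {1, 2, 7}
S Δ (R Δ Q) = {1, 2, 3, 7, 9}
(S Δ (R Δ Q))' = {4, 5, 6, 8}
(((P ∪ (S ∪ Q)) ∪ R)' ∪ S) ∪ (S Δ (R Δ Q))' = {3, 4, 5, 6, 8, 9}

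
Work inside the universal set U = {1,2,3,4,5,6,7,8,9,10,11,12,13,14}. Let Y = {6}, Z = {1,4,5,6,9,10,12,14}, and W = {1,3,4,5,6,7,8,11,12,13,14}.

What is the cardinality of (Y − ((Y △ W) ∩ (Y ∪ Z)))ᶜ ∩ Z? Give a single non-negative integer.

Y △ W = {1,3,4,5,7,8,11,12,13,14}
Y ∪ Z = {1,4,5,6,9,10,12,14}
(Y △ W) ∩ (Y ∪ Z) = {1,4,5,12,14}
Y − ((Y △ W) ∩ (Y ∪ Z)) = {6}
(Y − ((Y △ W) ∩ (Y ∪ Z)))ᶜ = {1,2,3,4,5,7,8,9,10,11,12,13,14}
(Y − ((Y △ W) ∩ (Y ∪ Z)))ᶜ ∩ Z = {1,4,5,9,10,12,14}
|(Y − ((Y △ W) ∩ (Y ∪ Z)))ᶜ ∩ Z| = 7

7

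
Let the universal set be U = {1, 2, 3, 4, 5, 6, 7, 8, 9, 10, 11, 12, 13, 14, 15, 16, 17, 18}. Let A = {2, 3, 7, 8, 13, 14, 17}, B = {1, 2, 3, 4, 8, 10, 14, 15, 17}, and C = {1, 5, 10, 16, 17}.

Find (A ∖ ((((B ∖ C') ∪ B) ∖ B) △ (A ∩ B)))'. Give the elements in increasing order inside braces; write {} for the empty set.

C' = {2, 3, 4, 6, 7, 8, 9, 11, 12, 13, 14, 15, 18}
B ∖ C' = {1, 10, 17}
(B ∖ C') ∪ B = {1, 2, 3, 4, 8, 10, 14, 15, 17}
((B ∖ C') ∪ B) ∖ B = {}
A ∩ B = {2, 3, 8, 14, 17}
(((B ∖ C') ∪ B) ∖ B) △ (A ∩ B) = {2, 3, 8, 14, 17}
A ∖ ((((B ∖ C') ∪ B) ∖ B) △ (A ∩ B)) = {7, 13}
(A ∖ ((((B ∖ C') ∪ B) ∖ B) △ (A ∩ B)))' = {1, 2, 3, 4, 5, 6, 8, 9, 10, 11, 12, 14, 15, 16, 17, 18}

{1, 2, 3, 4, 5, 6, 8, 9, 10, 11, 12, 14, 15, 16, 17, 18}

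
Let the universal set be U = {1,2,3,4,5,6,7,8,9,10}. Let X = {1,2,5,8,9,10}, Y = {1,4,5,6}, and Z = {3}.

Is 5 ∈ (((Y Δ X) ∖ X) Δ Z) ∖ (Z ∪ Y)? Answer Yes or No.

No

5 ∈ Y and 5 ∈ X, so 5 ∉ Y Δ X
5 ∉ (Y Δ X) and 5 ∈ X, so 5 ∉ (Y Δ X) ∖ X
5 ∉ ((Y Δ X) ∖ X) and 5 ∉ Z, so 5 ∉ ((Y Δ X) ∖ X) Δ Z
5 ∉ Z and 5 ∈ Y, so 5 ∈ Z ∪ Y
5 ∉ (((Y Δ X) ∖ X) Δ Z) and 5 ∈ (Z ∪ Y), so 5 ∉ (((Y Δ X) ∖ X) Δ Z) ∖ (Z ∪ Y)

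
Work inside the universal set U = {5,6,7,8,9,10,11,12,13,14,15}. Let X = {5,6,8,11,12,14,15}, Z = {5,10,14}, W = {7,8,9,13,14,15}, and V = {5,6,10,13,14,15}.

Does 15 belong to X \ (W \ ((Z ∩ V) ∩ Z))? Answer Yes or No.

No

15 ∉ Z and 15 ∈ V, so 15 ∉ Z ∩ V
15 ∉ (Z ∩ V) and 15 ∉ Z, so 15 ∉ (Z ∩ V) ∩ Z
15 ∈ W and 15 ∉ ((Z ∩ V) ∩ Z), so 15 ∈ W \ ((Z ∩ V) ∩ Z)
15 ∈ X and 15 ∈ (W \ ((Z ∩ V) ∩ Z)), so 15 ∉ X \ (W \ ((Z ∩ V) ∩ Z))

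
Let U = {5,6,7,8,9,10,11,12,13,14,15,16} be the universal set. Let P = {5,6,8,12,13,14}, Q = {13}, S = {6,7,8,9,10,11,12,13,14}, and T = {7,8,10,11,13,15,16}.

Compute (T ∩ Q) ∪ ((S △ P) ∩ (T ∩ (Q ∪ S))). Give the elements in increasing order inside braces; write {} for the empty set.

T ∩ Q = {13}
S △ P = {5,7,9,10,11}
Q ∪ S = {6,7,8,9,10,11,12,13,14}
T ∩ (Q ∪ S) = {7,8,10,11,13}
(S △ P) ∩ (T ∩ (Q ∪ S)) = {7,10,11}
(T ∩ Q) ∪ ((S △ P) ∩ (T ∩ (Q ∪ S))) = {7,10,11,13}

{7,10,11,13}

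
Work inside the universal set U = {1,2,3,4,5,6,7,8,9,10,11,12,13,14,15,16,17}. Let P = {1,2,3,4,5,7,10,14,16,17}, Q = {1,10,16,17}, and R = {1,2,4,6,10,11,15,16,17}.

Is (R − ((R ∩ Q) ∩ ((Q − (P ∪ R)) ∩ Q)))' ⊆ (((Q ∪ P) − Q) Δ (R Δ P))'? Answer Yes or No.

R ∩ Q = {1,10,16,17}
P ∪ R = {1,2,3,4,5,6,7,10,11,14,15,16,17}
Q − (P ∪ R) = {}
(Q − (P ∪ R)) ∩ Q = {}
(R ∩ Q) ∩ ((Q − (P ∪ R)) ∩ Q) = {}
R − ((R ∩ Q) ∩ ((Q − (P ∪ R)) ∩ Q)) = {1,2,4,6,10,11,15,16,17}
(R − ((R ∩ Q) ∩ ((Q − (P ∪ R)) ∩ Q)))' = {3,5,7,8,9,12,13,14}
Q ∪ P = {1,2,3,4,5,7,10,14,16,17}
(Q ∪ P) − Q = {2,3,4,5,7,14}
R Δ P = {3,5,6,7,11,14,15}
((Q ∪ P) − Q) Δ (R Δ P) = {2,4,6,11,15}
(((Q ∪ P) − Q) Δ (R Δ P))' = {1,3,5,7,8,9,10,12,13,14,16,17}
Every element of {3,5,7,8,9,12,13,14} is in {1,3,5,7,8,9,10,12,13,14,16,17}, so (R − ((R ∩ Q) ∩ ((Q − (P ∪ R)) ∩ Q)))' ⊆ (((Q ∪ P) − Q) Δ (R Δ P))'.

Yes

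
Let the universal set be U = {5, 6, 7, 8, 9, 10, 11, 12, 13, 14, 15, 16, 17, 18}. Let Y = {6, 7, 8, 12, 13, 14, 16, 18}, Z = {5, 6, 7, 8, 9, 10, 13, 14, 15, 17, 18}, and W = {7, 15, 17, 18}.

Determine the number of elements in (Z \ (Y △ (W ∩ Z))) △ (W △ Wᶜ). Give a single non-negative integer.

W ∩ Z = {7, 15, 17, 18}
Y △ (W ∩ Z) = {6, 8, 12, 13, 14, 15, 16, 17}
Z \ (Y △ (W ∩ Z)) = {5, 7, 9, 10, 18}
Wᶜ = {5, 6, 8, 9, 10, 11, 12, 13, 14, 16}
W △ Wᶜ = {5, 6, 7, 8, 9, 10, 11, 12, 13, 14, 15, 16, 17, 18}
(Z \ (Y △ (W ∩ Z))) △ (W △ Wᶜ) = {6, 8, 11, 12, 13, 14, 15, 16, 17}
|(Z \ (Y △ (W ∩ Z))) △ (W △ Wᶜ)| = 9

9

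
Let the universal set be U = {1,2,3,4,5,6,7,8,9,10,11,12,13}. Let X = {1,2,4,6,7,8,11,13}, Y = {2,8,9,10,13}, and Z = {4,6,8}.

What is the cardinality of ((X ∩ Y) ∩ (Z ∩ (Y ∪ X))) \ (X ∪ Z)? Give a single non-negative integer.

X ∩ Y = {2,8,13}
Y ∪ X = {1,2,4,6,7,8,9,10,11,13}
Z ∩ (Y ∪ X) = {4,6,8}
(X ∩ Y) ∩ (Z ∩ (Y ∪ X)) = {8}
X ∪ Z = {1,2,4,6,7,8,11,13}
((X ∩ Y) ∩ (Z ∩ (Y ∪ X))) \ (X ∪ Z) = {}
|((X ∩ Y) ∩ (Z ∩ (Y ∪ X))) \ (X ∪ Z)| = 0

0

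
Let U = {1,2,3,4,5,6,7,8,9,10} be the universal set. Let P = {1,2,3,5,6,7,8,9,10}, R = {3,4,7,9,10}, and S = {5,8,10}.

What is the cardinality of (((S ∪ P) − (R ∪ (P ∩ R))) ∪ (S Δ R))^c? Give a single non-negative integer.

1

S ∪ P = {1,2,3,5,6,7,8,9,10}
P ∩ R = {3,7,9,10}
R ∪ (P ∩ R) = {3,4,7,9,10}
(S ∪ P) − (R ∪ (P ∩ R)) = {1,2,5,6,8}
S Δ R = {3,4,5,7,8,9}
((S ∪ P) − (R ∪ (P ∩ R))) ∪ (S Δ R) = {1,2,3,4,5,6,7,8,9}
(((S ∪ P) − (R ∪ (P ∩ R))) ∪ (S Δ R))^c = {10}
|(((S ∪ P) − (R ∪ (P ∩ R))) ∪ (S Δ R))^c| = 1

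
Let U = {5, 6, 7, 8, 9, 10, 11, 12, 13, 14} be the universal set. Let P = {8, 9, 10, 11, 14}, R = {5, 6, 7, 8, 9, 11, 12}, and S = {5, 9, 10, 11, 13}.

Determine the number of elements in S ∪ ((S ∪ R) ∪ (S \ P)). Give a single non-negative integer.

S ∪ R = {5, 6, 7, 8, 9, 10, 11, 12, 13}
S \ P = {5, 13}
(S ∪ R) ∪ (S \ P) = {5, 6, 7, 8, 9, 10, 11, 12, 13}
S ∪ ((S ∪ R) ∪ (S \ P)) = {5, 6, 7, 8, 9, 10, 11, 12, 13}
|S ∪ ((S ∪ R) ∪ (S \ P))| = 9

9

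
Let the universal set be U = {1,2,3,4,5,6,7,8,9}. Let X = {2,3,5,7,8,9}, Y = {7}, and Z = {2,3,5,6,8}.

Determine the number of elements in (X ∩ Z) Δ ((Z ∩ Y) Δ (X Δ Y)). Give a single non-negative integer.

1

X ∩ Z = {2,3,5,8}
Z ∩ Y = {}
X Δ Y = {2,3,5,8,9}
(Z ∩ Y) Δ (X Δ Y) = {2,3,5,8,9}
(X ∩ Z) Δ ((Z ∩ Y) Δ (X Δ Y)) = {9}
|(X ∩ Z) Δ ((Z ∩ Y) Δ (X Δ Y))| = 1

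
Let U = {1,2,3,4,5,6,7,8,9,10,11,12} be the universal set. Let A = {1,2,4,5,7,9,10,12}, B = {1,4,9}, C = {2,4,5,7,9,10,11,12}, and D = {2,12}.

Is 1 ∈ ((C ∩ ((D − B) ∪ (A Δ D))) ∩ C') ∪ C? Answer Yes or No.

1 ∉ D and 1 ∈ B, so 1 ∉ D − B
1 ∈ A and 1 ∉ D, so 1 ∈ A Δ D
1 ∉ (D − B) and 1 ∈ (A Δ D), so 1 ∈ (D − B) ∪ (A Δ D)
1 ∉ C and 1 ∈ ((D − B) ∪ (A Δ D)), so 1 ∉ C ∩ ((D − B) ∪ (A Δ D))
1 ∉ C, so 1 ∈ C'
1 ∉ (C ∩ ((D − B) ∪ (A Δ D))) and 1 ∈ C', so 1 ∉ (C ∩ ((D − B) ∪ (A Δ D))) ∩ C'
1 ∉ ((C ∩ ((D − B) ∪ (A Δ D))) ∩ C') and 1 ∉ C, so 1 ∉ ((C ∩ ((D − B) ∪ (A Δ D))) ∩ C') ∪ C

No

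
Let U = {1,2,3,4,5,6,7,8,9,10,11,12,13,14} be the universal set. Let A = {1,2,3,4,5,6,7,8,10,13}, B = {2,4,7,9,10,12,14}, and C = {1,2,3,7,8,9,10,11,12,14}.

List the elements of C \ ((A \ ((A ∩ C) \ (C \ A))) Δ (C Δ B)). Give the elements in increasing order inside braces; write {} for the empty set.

A ∩ C = {1,2,3,7,8,10}
C \ A = {9,11,12,14}
(A ∩ C) \ (C \ A) = {1,2,3,7,8,10}
A \ ((A ∩ C) \ (C \ A)) = {4,5,6,13}
C Δ B = {1,3,4,8,11}
(A \ ((A ∩ C) \ (C \ A))) Δ (C Δ B) = {1,3,5,6,8,11,13}
C \ ((A \ ((A ∩ C) \ (C \ A))) Δ (C Δ B)) = {2,7,9,10,12,14}

{2,7,9,10,12,14}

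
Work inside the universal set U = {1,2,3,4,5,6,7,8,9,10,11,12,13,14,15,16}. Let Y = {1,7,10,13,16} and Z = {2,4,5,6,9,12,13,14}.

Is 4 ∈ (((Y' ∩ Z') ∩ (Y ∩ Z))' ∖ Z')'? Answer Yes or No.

No

4 ∉ Y, so 4 ∈ Y'
4 ∈ Z, so 4 ∉ Z'
4 ∈ Y' and 4 ∉ Z', so 4 ∉ Y' ∩ Z'
4 ∉ Y and 4 ∈ Z, so 4 ∉ Y ∩ Z
4 ∉ (Y' ∩ Z') and 4 ∉ (Y ∩ Z), so 4 ∉ (Y' ∩ Z') ∩ (Y ∩ Z)
4 ∈ ((Y' ∩ Z') ∩ (Y ∩ Z))' since 4 ∉ ((Y' ∩ Z') ∩ (Y ∩ Z))
4 ∈ Z, so 4 ∉ Z'
4 ∈ ((Y' ∩ Z') ∩ (Y ∩ Z))' and 4 ∉ Z', so 4 ∈ ((Y' ∩ Z') ∩ (Y ∩ Z))' ∖ Z'
4 ∉ (((Y' ∩ Z') ∩ (Y ∩ Z))' ∖ Z')' since 4 ∈ (((Y' ∩ Z') ∩ (Y ∩ Z))' ∖ Z')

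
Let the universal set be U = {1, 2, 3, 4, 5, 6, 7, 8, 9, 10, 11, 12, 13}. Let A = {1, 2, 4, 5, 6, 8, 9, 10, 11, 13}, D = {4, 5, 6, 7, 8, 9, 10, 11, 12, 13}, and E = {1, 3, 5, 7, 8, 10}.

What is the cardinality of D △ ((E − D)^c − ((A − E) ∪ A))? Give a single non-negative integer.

8

E − D = {1, 3}
(E − D)^c = {2, 4, 5, 6, 7, 8, 9, 10, 11, 12, 13}
A − E = {2, 4, 6, 9, 11, 13}
(A − E) ∪ A = {1, 2, 4, 5, 6, 8, 9, 10, 11, 13}
(E − D)^c − ((A − E) ∪ A) = {7, 12}
D △ ((E − D)^c − ((A − E) ∪ A)) = {4, 5, 6, 8, 9, 10, 11, 13}
|D △ ((E − D)^c − ((A − E) ∪ A))| = 8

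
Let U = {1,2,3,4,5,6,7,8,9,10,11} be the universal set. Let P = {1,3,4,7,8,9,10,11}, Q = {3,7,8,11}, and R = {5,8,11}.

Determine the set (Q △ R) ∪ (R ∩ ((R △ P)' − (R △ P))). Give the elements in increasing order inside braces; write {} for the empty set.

{3,5,7,8,11}

Q △ R = {3,5,7}
R △ P = {1,3,4,5,7,9,10}
(R △ P)' = {2,6,8,11}
(R △ P)' − (R △ P) = {2,6,8,11}
R ∩ ((R △ P)' − (R △ P)) = {8,11}
(Q △ R) ∪ (R ∩ ((R △ P)' − (R △ P))) = {3,5,7,8,11}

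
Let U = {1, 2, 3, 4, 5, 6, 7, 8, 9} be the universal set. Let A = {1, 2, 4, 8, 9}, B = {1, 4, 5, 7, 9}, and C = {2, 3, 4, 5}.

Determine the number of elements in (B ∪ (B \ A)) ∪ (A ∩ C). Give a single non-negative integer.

6

B \ A = {5, 7}
B ∪ (B \ A) = {1, 4, 5, 7, 9}
A ∩ C = {2, 4}
(B ∪ (B \ A)) ∪ (A ∩ C) = {1, 2, 4, 5, 7, 9}
|(B ∪ (B \ A)) ∪ (A ∩ C)| = 6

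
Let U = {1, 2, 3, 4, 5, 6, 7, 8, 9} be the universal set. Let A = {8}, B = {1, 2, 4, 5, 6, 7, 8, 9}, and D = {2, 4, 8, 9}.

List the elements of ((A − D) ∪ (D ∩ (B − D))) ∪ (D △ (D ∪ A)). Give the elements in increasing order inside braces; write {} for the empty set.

{}

A − D = {}
B − D = {1, 5, 6, 7}
D ∩ (B − D) = {}
(A − D) ∪ (D ∩ (B − D)) = {}
D ∪ A = {2, 4, 8, 9}
D △ (D ∪ A) = {}
((A − D) ∪ (D ∩ (B − D))) ∪ (D △ (D ∪ A)) = {}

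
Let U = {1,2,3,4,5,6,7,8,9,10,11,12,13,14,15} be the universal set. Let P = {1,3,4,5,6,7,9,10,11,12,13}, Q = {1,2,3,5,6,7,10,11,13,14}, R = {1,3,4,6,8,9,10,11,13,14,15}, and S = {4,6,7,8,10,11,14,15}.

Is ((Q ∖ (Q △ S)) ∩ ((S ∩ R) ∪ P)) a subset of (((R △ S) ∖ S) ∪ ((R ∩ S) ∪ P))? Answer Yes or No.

Q △ S = {1,2,3,4,5,8,13,15}
Q ∖ (Q △ S) = {6,7,10,11,14}
S ∩ R = {4,6,8,10,11,14,15}
(S ∩ R) ∪ P = {1,3,4,5,6,7,8,9,10,11,12,13,14,15}
(Q ∖ (Q △ S)) ∩ ((S ∩ R) ∪ P) = {6,7,10,11,14}
R △ S = {1,3,7,9,13}
(R △ S) ∖ S = {1,3,9,13}
R ∩ S = {4,6,8,10,11,14,15}
(R ∩ S) ∪ P = {1,3,4,5,6,7,8,9,10,11,12,13,14,15}
((R △ S) ∖ S) ∪ ((R ∩ S) ∪ P) = {1,3,4,5,6,7,8,9,10,11,12,13,14,15}
Every element of {6,7,10,11,14} is in {1,3,4,5,6,7,8,9,10,11,12,13,14,15}, so (Q ∖ (Q △ S)) ∩ ((S ∩ R) ∪ P) ⊆ ((R △ S) ∖ S) ∪ ((R ∩ S) ∪ P).

Yes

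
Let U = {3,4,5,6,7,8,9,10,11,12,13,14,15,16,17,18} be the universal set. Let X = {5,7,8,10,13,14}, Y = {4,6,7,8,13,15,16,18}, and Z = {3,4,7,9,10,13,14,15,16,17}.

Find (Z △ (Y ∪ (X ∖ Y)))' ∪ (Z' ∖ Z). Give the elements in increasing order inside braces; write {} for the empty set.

X ∖ Y = {5,10,14}
Y ∪ (X ∖ Y) = {4,5,6,7,8,10,13,14,15,16,18}
Z △ (Y ∪ (X ∖ Y)) = {3,5,6,8,9,17,18}
(Z △ (Y ∪ (X ∖ Y)))' = {4,7,10,11,12,13,14,15,16}
Z' = {5,6,8,11,12,18}
Z' ∖ Z = {5,6,8,11,12,18}
(Z △ (Y ∪ (X ∖ Y)))' ∪ (Z' ∖ Z) = {4,5,6,7,8,10,11,12,13,14,15,16,18}

{4,5,6,7,8,10,11,12,13,14,15,16,18}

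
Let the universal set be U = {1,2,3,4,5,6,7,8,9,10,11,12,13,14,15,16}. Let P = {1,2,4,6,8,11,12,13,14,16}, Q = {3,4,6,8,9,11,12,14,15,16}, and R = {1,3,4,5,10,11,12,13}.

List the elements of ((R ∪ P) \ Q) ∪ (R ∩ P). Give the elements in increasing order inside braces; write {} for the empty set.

{1,2,4,5,10,11,12,13}

R ∪ P = {1,2,3,4,5,6,8,10,11,12,13,14,16}
(R ∪ P) \ Q = {1,2,5,10,13}
R ∩ P = {1,4,11,12,13}
((R ∪ P) \ Q) ∪ (R ∩ P) = {1,2,4,5,10,11,12,13}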